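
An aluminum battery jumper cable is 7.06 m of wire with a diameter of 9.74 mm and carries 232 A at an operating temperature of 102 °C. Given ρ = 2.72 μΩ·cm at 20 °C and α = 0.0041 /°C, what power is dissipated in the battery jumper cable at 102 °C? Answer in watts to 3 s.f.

ρ = 2.72 μΩ·cm = 2.72×10^-8 Ω·m
A = π(d/2)² = π(4.8700e-03 m)² = 7.451e-05 m²
R₍20₎ = ρL/A = (2.72×10^-8)(7.06)/(7.451e-05) = 0.002577 Ω
R₍102₎ = R₍20₎(1 + αΔT) = 0.002577 × (1 + 0.0041×82) = 0.003444 Ω
P = I²R = (232)² × 0.003444 = 185 W

185 W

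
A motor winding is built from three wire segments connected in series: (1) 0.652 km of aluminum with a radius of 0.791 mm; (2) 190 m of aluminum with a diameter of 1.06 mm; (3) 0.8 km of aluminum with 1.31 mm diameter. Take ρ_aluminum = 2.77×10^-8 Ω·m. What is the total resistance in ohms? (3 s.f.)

31.6 Ω

Seg 1: A = πr² = π(7.9100e-04 m)² = 1.966e-06 m²
R_1 = (2.77×10^-8)(652)/(1.966e-06) = 9.188 Ω
Seg 2: A = π(d/2)² = π(5.3000e-04 m)² = 8.825e-07 m²
R_2 = (2.77×10^-8)(190)/(8.825e-07) = 5.964 Ω
Seg 3: A = π(d/2)² = π(6.5500e-04 m)² = 1.348e-06 m²
R_3 = (2.77×10^-8)(800)/(1.348e-06) = 16.44 Ω
R_total = R_1 + R_2 + R_3 = 31.6 Ω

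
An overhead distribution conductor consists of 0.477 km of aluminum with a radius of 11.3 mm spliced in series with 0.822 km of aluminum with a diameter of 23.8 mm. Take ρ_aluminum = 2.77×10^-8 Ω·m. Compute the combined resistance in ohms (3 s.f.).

0.0841 Ω

Segment 1: A = πr² = π(1.1300e-02 m)² = 4.011e-04 m²
R₁ = ρL/A = (2.77×10^-8)(477)/(4.011e-04) = 0.03294 Ω
Segment 2: A = π(d/2)² = π(1.1900e-02 m)² = 4.449e-04 m²
R₂ = (2.77×10^-8)(822)/(4.449e-04) = 0.05118 Ω
R = R₁ + R₂ = 0.0841 Ω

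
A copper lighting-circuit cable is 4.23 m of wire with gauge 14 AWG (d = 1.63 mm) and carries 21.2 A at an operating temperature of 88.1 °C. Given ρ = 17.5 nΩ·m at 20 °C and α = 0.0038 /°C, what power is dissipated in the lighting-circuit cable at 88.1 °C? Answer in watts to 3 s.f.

ρ = 17.5 nΩ·m = 1.75×10^-8 Ω·m
A = π(1.63/2 mm)² = π(8.1500e-04 m)² = 2.087e-06 m²
R₍20₎ = ρL/A = (1.75×10^-8)(4.23)/(2.087e-06) = 0.03547 Ω
R₍88.1₎ = R₍20₎(1 + αΔT) = 0.03547 × (1 + 0.0038×68.1) = 0.04465 Ω
P = I²R = (21.2)² × 0.04465 = 20.1 W

20.1 W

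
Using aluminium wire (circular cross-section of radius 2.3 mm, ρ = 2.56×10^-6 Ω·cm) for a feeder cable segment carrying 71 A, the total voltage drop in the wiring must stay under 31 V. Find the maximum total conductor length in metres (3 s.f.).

283 m

ρ = 2.56×10^-6 Ω·cm = 2.56×10^-8 Ω·m
A = πr² = π(2.3000e-03 m)² = 1.662e-05 m²
L_max = V_max·A/(1·ρI) = (31)(1.662e-05)/(2.56×10^-8×71) = 283 m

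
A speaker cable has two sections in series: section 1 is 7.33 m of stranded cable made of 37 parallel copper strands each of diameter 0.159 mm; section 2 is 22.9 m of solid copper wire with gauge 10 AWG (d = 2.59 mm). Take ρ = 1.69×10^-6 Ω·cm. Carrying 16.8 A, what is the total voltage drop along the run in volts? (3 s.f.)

4.07 V

ρ = 1.69×10^-6 Ω·cm = 1.69×10^-8 Ω·m
Section 1: A_strand = π(7.9500e-05)² = 1.986e-08 m²; R₁ = ρL/(N·A_s) = (1.69×10^-8)(7.33)/(37×1.986e-08) = 0.1686 Ω
Section 2: A = π(2.59/2 mm)² = π(1.2950e-03 m)² = 5.269e-06 m²
R₂ = (1.69×10^-8)(22.9)/(5.269e-06) = 0.07346 Ω
R = R₁ + R₂ = 0.2421 Ω
V = IR = 16.8 × 0.2421 = 4.07 V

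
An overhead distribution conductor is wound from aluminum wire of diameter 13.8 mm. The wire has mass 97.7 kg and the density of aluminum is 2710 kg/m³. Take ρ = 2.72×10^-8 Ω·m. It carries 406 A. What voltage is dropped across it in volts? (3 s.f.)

17.8 V

A = π(d/2)² = π(6.9000e-03 m)² = 1.4957e-04 m²
L = m/(density·A) = 97.7/(2710×1.4957e-04) = 241 m
R = ρL/A = (2.72×10^-8)(241)/(1.4957e-04) = 0.04383 Ω
V = IR = 406 × 0.04383 = 17.8 V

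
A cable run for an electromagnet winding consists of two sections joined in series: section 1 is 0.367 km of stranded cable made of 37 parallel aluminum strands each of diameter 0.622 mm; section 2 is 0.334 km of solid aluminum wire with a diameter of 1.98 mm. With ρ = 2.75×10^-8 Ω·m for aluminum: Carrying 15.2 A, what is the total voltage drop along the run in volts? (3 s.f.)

59.0 V

Section 1: A_strand = π(3.1100e-04)² = 3.039e-07 m²; R₁ = ρL/(N·A_s) = (2.75×10^-8)(367)/(37×3.039e-07) = 0.8977 Ω
Section 2: A = π(d/2)² = π(9.9000e-04 m)² = 3.079e-06 m²
R₂ = (2.75×10^-8)(334)/(3.079e-06) = 2.983 Ω
R = R₁ + R₂ = 3.881 Ω
V = IR = 15.2 × 3.881 = 59.0 V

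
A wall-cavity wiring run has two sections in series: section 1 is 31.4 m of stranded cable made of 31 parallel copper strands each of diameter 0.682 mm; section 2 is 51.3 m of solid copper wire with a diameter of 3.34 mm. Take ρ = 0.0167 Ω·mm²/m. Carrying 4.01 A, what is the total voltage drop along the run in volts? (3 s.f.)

ρ = 0.0167 Ω·mm²/m = 1.67×10^-8 Ω·m
Section 1: A_strand = π(3.4100e-04)² = 3.653e-07 m²; R₁ = ρL/(N·A_s) = (1.67×10^-8)(31.4)/(31×3.653e-07) = 0.0463 Ω
Section 2: A = π(d/2)² = π(1.6700e-03 m)² = 8.762e-06 m²
R₂ = (1.67×10^-8)(51.3)/(8.762e-06) = 0.09778 Ω
R = R₁ + R₂ = 0.1441 Ω
V = IR = 4.01 × 0.1441 = 0.578 V

0.578 V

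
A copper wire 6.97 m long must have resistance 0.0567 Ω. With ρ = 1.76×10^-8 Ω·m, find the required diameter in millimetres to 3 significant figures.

1.66 mm

A = ρL/R = (1.76×10^-8)(6.97)/(0.0567) = 2.164e-06 m²
d = 2√(A/π) = 1.660e-03 m = 1.66 mm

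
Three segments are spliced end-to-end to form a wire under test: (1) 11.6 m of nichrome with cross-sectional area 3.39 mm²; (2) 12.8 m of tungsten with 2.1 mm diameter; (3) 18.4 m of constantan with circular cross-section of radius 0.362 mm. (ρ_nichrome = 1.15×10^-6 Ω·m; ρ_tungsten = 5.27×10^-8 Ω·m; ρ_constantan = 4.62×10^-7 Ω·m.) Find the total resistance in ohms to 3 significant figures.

24.8 Ω

Seg 1: A = 3.39 mm² = 3.390e-06 m²
R_1 = (1.15×10^-6)(11.6)/(3.390e-06) = 3.935 Ω
Seg 2: A = π(d/2)² = π(1.0500e-03 m)² = 3.464e-06 m²
R_2 = (5.27×10^-8)(12.8)/(3.464e-06) = 0.1948 Ω
Seg 3: A = πr² = π(3.6200e-04 m)² = 4.117e-07 m²
R_3 = (4.62×10^-7)(18.4)/(4.117e-07) = 20.65 Ω
R_total = R_1 + R_2 + R_3 = 24.8 Ω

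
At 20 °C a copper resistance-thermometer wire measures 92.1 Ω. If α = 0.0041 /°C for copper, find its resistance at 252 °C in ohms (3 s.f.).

180 Ω

ΔT = 252 − 20 = 232 °C
R = R₀(1 + αΔT) = 92.1 × (1 + 0.0041×232) = 92.1 × 1.951 = 180 Ω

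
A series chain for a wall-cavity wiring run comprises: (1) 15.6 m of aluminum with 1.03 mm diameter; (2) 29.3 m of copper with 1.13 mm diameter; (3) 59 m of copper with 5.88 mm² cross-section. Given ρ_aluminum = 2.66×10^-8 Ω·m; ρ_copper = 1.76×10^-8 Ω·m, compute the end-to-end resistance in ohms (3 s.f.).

1.19 Ω

Seg 1: A = π(d/2)² = π(5.1500e-04 m)² = 8.332e-07 m²
R_1 = (2.66×10^-8)(15.6)/(8.332e-07) = 0.498 Ω
Seg 2: A = π(d/2)² = π(5.6500e-04 m)² = 1.003e-06 m²
R_2 = (1.76×10^-8)(29.3)/(1.003e-06) = 0.5142 Ω
Seg 3: A = 5.88 mm² = 5.880e-06 m²
R_3 = (1.76×10^-8)(59)/(5.880e-06) = 0.1766 Ω
R_total = R_1 + R_2 + R_3 = 1.19 Ω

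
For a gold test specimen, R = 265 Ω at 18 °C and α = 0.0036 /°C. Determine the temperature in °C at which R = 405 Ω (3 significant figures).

R = R₀(1 + α(T − T₀)) ⇒ T = T₀ + (R/R₀ − 1)/α
T = 18 + (405/265 − 1)/0.0036 = 18 + (0.5283)/0.0036 = 165 °C

165 °C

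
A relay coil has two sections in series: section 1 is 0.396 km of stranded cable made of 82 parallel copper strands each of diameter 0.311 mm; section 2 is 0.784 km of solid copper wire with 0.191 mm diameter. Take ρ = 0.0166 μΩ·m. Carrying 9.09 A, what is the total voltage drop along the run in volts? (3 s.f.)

4140 V

ρ = 0.0166 μΩ·m = 1.66×10^-8 Ω·m
Section 1: A_strand = π(1.5550e-04)² = 7.596e-08 m²; R₁ = ρL/(N·A_s) = (1.66×10^-8)(396)/(82×7.596e-08) = 1.055 Ω
Section 2: A = π(d/2)² = π(9.5500e-05 m)² = 2.865e-08 m²
R₂ = (1.66×10^-8)(784)/(2.865e-08) = 454.2 Ω
R = R₁ + R₂ = 455.3 Ω
V = IR = 9.09 × 455.3 = 4140 V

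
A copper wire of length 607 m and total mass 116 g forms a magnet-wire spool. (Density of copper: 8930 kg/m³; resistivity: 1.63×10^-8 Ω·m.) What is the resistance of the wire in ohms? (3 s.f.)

462 Ω

A = m/(density·L) = 0.116/(8930×607) = 2.1400e-08 m²
R = ρL/A = (1.63×10^-8)(607)/(2.1400e-08) = 462 Ω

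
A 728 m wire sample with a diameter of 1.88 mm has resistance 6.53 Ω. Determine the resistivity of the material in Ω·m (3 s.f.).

2.49×10^-8 Ω·m

A = π(d/2)² = π(9.4000e-04 m)² = 2.776e-06 m²
ρ = RA/L = (6.53)(2.776e-06)/(728) = 2.49×10^-8 Ω·m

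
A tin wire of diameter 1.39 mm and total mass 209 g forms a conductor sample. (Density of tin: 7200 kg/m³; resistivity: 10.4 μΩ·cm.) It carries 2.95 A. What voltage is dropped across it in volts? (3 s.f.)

ρ = 10.4 μΩ·cm = 1.04×10^-7 Ω·m
A = π(d/2)² = π(6.9500e-04 m)² = 1.5175e-06 m²
L = m/(density·A) = 0.209/(7200×1.5175e-06) = 19.13 m
R = ρL/A = (1.04×10^-7)(19.13)/(1.5175e-06) = 1.311 Ω
V = IR = 2.95 × 1.311 = 3.87 V

3.87 V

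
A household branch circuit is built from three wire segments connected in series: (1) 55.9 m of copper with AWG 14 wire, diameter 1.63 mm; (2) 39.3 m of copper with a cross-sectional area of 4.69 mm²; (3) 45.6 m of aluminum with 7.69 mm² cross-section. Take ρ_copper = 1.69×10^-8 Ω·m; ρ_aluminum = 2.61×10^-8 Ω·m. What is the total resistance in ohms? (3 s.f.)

0.749 Ω

Seg 1: A = π(1.63/2 mm)² = π(8.1500e-04 m)² = 2.087e-06 m²
R_1 = (1.69×10^-8)(55.9)/(2.087e-06) = 0.4527 Ω
Seg 2: A = 4.69 mm² = 4.690e-06 m²
R_2 = (1.69×10^-8)(39.3)/(4.690e-06) = 0.1416 Ω
Seg 3: A = 7.69 mm² = 7.690e-06 m²
R_3 = (2.61×10^-8)(45.6)/(7.690e-06) = 0.1548 Ω
R_total = R_1 + R_2 + R_3 = 0.749 Ω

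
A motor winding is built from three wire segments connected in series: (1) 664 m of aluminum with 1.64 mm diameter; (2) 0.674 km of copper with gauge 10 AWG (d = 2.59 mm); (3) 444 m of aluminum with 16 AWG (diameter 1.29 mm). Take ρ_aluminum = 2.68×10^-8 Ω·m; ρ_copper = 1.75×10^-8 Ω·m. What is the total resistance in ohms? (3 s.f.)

19.8 Ω

Seg 1: A = π(d/2)² = π(8.2000e-04 m)² = 2.112e-06 m²
R_1 = (2.68×10^-8)(664)/(2.112e-06) = 8.424 Ω
Seg 2: A = π(2.59/2 mm)² = π(1.2950e-03 m)² = 5.269e-06 m²
R_2 = (1.75×10^-8)(674)/(5.269e-06) = 2.239 Ω
Seg 3: A = π(1.29/2 mm)² = π(6.4500e-04 m)² = 1.307e-06 m²
R_3 = (2.68×10^-8)(444)/(1.307e-06) = 9.104 Ω
R_total = R_1 + R_2 + R_3 = 19.8 Ω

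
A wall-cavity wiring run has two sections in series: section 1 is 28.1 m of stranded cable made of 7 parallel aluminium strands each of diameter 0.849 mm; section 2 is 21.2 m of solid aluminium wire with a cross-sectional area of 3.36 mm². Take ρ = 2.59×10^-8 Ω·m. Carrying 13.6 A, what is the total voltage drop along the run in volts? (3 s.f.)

4.72 V

Section 1: A_strand = π(4.2450e-04)² = 5.661e-07 m²; R₁ = ρL/(N·A_s) = (2.59×10^-8)(28.1)/(7×5.661e-07) = 0.1837 Ω
Section 2: A = 3.36 mm² = 3.360e-06 m²
R₂ = (2.59×10^-8)(21.2)/(3.360e-06) = 0.1634 Ω
R = R₁ + R₂ = 0.3471 Ω
V = IR = 13.6 × 0.3471 = 4.72 V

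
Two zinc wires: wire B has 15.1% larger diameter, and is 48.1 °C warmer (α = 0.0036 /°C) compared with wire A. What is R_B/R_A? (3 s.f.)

R ∝ ρL/d² with ρ ∝ (1+αΔT), so R_B/R_A = (1 + 15.1/100)⁻² × (1 + 0.0036×48.1)
= 0.7548 × 1.173 = 0.886

0.886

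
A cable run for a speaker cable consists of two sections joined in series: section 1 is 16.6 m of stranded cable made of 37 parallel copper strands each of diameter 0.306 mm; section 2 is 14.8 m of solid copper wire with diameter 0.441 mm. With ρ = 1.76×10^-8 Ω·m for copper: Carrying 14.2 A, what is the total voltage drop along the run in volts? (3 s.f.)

25.7 V

Section 1: A_strand = π(1.5300e-04)² = 7.354e-08 m²; R₁ = ρL/(N·A_s) = (1.76×10^-8)(16.6)/(37×7.354e-08) = 0.1074 Ω
Section 2: A = π(d/2)² = π(2.2050e-04 m)² = 1.527e-07 m²
R₂ = (1.76×10^-8)(14.8)/(1.527e-07) = 1.705 Ω
R = R₁ + R₂ = 1.813 Ω
V = IR = 14.2 × 1.813 = 25.7 V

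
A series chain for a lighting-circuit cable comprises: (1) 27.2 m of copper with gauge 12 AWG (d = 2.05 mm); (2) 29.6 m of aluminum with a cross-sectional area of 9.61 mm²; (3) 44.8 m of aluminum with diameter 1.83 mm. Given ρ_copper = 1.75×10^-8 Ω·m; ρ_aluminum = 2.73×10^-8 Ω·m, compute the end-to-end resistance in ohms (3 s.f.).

Seg 1: A = π(2.05/2 mm)² = π(1.0250e-03 m)² = 3.301e-06 m²
R_1 = (1.75×10^-8)(27.2)/(3.301e-06) = 0.1442 Ω
Seg 2: A = 9.61 mm² = 9.610e-06 m²
R_2 = (2.73×10^-8)(29.6)/(9.610e-06) = 0.08409 Ω
Seg 3: A = π(d/2)² = π(9.1500e-04 m)² = 2.630e-06 m²
R_3 = (2.73×10^-8)(44.8)/(2.630e-06) = 0.465 Ω
R_total = R_1 + R_2 + R_3 = 0.693 Ω

0.693 Ω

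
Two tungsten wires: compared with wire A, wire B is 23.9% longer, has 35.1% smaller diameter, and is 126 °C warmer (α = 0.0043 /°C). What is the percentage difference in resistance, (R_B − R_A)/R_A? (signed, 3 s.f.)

354%

R ∝ ρL/d² with ρ ∝ (1+αΔT), so R_B/R_A = (1 + 23.9/100) × (1 − 35.1/100)⁻² × (1 + 0.0043×126)
= 1.239 × 2.374 × 1.542 = 4.535
(R_B − R_A)/R_A = 4.535 − 1 = 354%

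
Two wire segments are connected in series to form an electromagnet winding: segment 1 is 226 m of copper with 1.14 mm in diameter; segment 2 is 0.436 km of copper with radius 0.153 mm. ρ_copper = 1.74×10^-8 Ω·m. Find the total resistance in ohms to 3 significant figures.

107 Ω

Segment 1: A = π(d/2)² = π(5.7000e-04 m)² = 1.021e-06 m²
R₁ = ρL/A = (1.74×10^-8)(226)/(1.021e-06) = 3.853 Ω
Segment 2: A = πr² = π(1.5300e-04 m)² = 7.354e-08 m²
R₂ = (1.74×10^-8)(436)/(7.354e-08) = 103.2 Ω
R = R₁ + R₂ = 107 Ω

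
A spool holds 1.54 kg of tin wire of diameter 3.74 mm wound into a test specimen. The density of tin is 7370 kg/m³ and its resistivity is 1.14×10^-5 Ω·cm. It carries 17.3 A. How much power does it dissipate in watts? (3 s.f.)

ρ = 1.14×10^-5 Ω·cm = 1.14×10^-7 Ω·m
A = π(d/2)² = π(1.8700e-03 m)² = 1.0986e-05 m²
L = m/(density·A) = 1.54/(7370×1.0986e-05) = 19.02 m
R = ρL/A = (1.14×10^-7)(19.02)/(1.0986e-05) = 0.1974 Ω
P = I²R = (17.3)² × 0.1974 = 59.1 W

59.1 W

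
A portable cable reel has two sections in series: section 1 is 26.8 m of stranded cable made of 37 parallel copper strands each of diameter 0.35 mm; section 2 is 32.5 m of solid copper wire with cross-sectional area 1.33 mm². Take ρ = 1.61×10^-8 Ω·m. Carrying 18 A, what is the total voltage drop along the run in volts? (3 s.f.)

Section 1: A_strand = π(1.7500e-04)² = 9.621e-08 m²; R₁ = ρL/(N·A_s) = (1.61×10^-8)(26.8)/(37×9.621e-08) = 0.1212 Ω
Section 2: A = 1.33 mm² = 1.330e-06 m²
R₂ = (1.61×10^-8)(32.5)/(1.330e-06) = 0.3934 Ω
R = R₁ + R₂ = 0.5146 Ω
V = IR = 18 × 0.5146 = 9.26 V

9.26 V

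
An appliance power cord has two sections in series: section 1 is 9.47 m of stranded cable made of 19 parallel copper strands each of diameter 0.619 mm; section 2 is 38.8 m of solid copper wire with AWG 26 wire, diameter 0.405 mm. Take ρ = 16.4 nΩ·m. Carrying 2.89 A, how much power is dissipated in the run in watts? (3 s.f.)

41.5 W

ρ = 16.4 nΩ·m = 1.64×10^-8 Ω·m
Section 1: A_strand = π(3.0950e-04)² = 3.009e-07 m²; R₁ = ρL/(N·A_s) = (1.64×10^-8)(9.47)/(19×3.009e-07) = 0.02716 Ω
Section 2: A = π(0.405/2 mm)² = π(2.0250e-04 m)² = 1.288e-07 m²
R₂ = (1.64×10^-8)(38.8)/(1.288e-07) = 4.939 Ω
R = R₁ + R₂ = 4.967 Ω
P = I²R = (2.89)² × 4.967 = 41.5 W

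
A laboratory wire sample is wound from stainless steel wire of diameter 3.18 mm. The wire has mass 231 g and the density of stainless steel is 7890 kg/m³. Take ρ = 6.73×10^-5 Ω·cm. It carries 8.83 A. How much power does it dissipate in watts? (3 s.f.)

24.4 W

ρ = 6.73×10^-5 Ω·cm = 6.73×10^-7 Ω·m
A = π(d/2)² = π(1.5900e-03 m)² = 7.9423e-06 m²
L = m/(density·A) = 0.231/(7890×7.9423e-06) = 3.686 m
R = ρL/A = (6.73×10^-7)(3.686)/(7.9423e-06) = 0.3124 Ω
P = I²R = (8.83)² × 0.3124 = 24.4 W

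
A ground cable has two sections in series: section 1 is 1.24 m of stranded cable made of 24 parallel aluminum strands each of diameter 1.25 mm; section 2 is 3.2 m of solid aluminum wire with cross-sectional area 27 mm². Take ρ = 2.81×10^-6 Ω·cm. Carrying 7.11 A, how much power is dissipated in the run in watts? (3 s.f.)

0.228 W

ρ = 2.81×10^-6 Ω·cm = 2.81×10^-8 Ω·m
Section 1: A_strand = π(6.2500e-04)² = 1.227e-06 m²; R₁ = ρL/(N·A_s) = (2.81×10^-8)(1.24)/(24×1.227e-06) = 0.001183 Ω
Section 2: A = 27 mm² = 2.700e-05 m²
R₂ = (2.81×10^-8)(3.2)/(2.700e-05) = 0.00333 Ω
R = R₁ + R₂ = 0.004513 Ω
P = I²R = (7.11)² × 0.004513 = 0.228 W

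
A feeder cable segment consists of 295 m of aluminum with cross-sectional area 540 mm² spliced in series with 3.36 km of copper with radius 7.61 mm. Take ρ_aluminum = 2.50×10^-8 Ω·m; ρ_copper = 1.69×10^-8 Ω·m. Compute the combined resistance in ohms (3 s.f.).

Segment 1: A = 540 mm² = 5.400e-04 m²
R₁ = ρL/A = (2.50×10^-8)(295)/(5.400e-04) = 0.01366 Ω
Segment 2: A = πr² = π(7.6100e-03 m)² = 1.819e-04 m²
R₂ = (1.69×10^-8)(3360)/(1.819e-04) = 0.3121 Ω
R = R₁ + R₂ = 0.326 Ω

0.326 Ω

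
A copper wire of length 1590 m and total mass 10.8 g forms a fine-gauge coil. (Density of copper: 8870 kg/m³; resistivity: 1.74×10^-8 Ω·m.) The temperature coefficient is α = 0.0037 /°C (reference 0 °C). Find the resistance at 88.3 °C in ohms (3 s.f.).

A = m/(density·L) = 0.0108/(8870×1590) = 7.6578e-10 m²
R = ρL/A = (1.74×10^-8)(1590)/(7.6578e-10) = 36130 Ω
R(88.3 °C) = 36130 × (1 + 0.0037×88.3) = 47900 Ω

47900 Ω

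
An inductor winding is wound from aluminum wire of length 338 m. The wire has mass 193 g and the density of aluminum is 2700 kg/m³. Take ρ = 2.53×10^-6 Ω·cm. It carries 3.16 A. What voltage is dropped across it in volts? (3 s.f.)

ρ = 2.53×10^-6 Ω·cm = 2.53×10^-8 Ω·m
A = m/(density·L) = 0.193/(2700×338) = 2.1148e-07 m²
R = ρL/A = (2.53×10^-8)(338)/(2.1148e-07) = 40.44 Ω
V = IR = 3.16 × 40.44 = 128 V

128 V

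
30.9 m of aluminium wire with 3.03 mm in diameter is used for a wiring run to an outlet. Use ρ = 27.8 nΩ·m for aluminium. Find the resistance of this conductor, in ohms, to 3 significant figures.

ρ = 27.8 nΩ·m = 2.78×10^-8 Ω·m
A = π(d/2)² = π(1.5150e-03 m)² = 7.211e-06 m²
R = ρL/A = (2.78×10^-8)(30.9 m)/(7.211e-06 m²) = 0.119 Ω

0.119 Ω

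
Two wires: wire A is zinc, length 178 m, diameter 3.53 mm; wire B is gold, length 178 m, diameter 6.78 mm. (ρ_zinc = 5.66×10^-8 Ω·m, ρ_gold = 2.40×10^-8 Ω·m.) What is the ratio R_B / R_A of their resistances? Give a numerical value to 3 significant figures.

0.115

R ∝ ρL/d², so R_B/R_A = (ρ_B/ρ_A) × (d_A/d_B)²
= (2.40×10^-8/5.66×10^-8) × (3.53/6.78)² = 0.115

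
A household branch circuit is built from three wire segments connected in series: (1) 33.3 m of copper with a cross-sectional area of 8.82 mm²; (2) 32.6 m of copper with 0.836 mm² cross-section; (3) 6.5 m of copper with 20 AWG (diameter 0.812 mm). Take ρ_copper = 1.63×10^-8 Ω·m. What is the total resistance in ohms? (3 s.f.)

0.902 Ω

Seg 1: A = 8.82 mm² = 8.820e-06 m²
R_1 = (1.63×10^-8)(33.3)/(8.820e-06) = 0.06154 Ω
Seg 2: A = 0.836 mm² = 8.360e-07 m²
R_2 = (1.63×10^-8)(32.6)/(8.360e-07) = 0.6356 Ω
Seg 3: A = π(0.812/2 mm)² = π(4.0600e-04 m)² = 5.178e-07 m²
R_3 = (1.63×10^-8)(6.5)/(5.178e-07) = 0.2046 Ω
R_total = R_1 + R_2 + R_3 = 0.902 Ω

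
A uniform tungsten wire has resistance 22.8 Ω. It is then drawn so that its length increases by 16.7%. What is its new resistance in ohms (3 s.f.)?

k = 1 + 16.7/100 = 1.167; volume constant ⇒ A' = A/k, so R' = k²R.
R' = 1.362 × 22.8 = 31.1 Ω

31.1 Ω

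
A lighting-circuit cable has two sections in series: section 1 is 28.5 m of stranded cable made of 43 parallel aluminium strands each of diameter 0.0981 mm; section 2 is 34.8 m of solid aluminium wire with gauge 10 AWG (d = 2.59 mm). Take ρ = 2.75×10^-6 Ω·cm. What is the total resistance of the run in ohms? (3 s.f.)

ρ = 2.75×10^-6 Ω·cm = 2.75×10^-8 Ω·m
Section 1: A_strand = π(4.9050e-05)² = 7.558e-09 m²; R₁ = ρL/(N·A_s) = (2.75×10^-8)(28.5)/(43×7.558e-09) = 2.411 Ω
Section 2: A = π(2.59/2 mm)² = π(1.2950e-03 m)² = 5.269e-06 m²
R₂ = (2.75×10^-8)(34.8)/(5.269e-06) = 0.1816 Ω
R = R₁ + R₂ = 2.59 Ω

2.59 Ω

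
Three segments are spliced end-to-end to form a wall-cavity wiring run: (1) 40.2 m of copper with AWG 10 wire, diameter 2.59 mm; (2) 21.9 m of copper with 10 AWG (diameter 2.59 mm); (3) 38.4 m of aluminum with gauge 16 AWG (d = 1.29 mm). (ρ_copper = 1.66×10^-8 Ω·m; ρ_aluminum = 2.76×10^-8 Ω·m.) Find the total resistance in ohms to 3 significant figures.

Seg 1: A = π(2.59/2 mm)² = π(1.2950e-03 m)² = 5.269e-06 m²
R_1 = (1.66×10^-8)(40.2)/(5.269e-06) = 0.1267 Ω
Seg 2: A = π(2.59/2 mm)² = π(1.2950e-03 m)² = 5.269e-06 m²
R_2 = (1.66×10^-8)(21.9)/(5.269e-06) = 0.069 Ω
Seg 3: A = π(1.29/2 mm)² = π(6.4500e-04 m)² = 1.307e-06 m²
R_3 = (2.76×10^-8)(38.4)/(1.307e-06) = 0.8109 Ω
R_total = R_1 + R_2 + R_3 = 1.01 Ω

1.01 Ω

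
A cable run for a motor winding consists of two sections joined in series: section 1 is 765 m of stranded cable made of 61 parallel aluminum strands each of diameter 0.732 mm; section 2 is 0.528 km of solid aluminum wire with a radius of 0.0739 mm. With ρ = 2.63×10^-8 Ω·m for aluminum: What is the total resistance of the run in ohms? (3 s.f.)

810 Ω

Section 1: A_strand = π(3.6600e-04)² = 4.208e-07 m²; R₁ = ρL/(N·A_s) = (2.63×10^-8)(765)/(61×4.208e-07) = 0.7837 Ω
Section 2: A = πr² = π(7.3900e-05 m)² = 1.716e-08 m²
R₂ = (2.63×10^-8)(528)/(1.716e-08) = 809.4 Ω
R = R₁ + R₂ = 810 Ω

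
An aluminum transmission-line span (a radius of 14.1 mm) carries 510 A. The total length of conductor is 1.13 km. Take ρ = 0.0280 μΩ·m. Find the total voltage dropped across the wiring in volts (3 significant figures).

ρ = 0.0280 μΩ·m = 2.80×10^-8 Ω·m
A = πr² = π(1.4100e-02 m)² = 6.246e-04 m²
R = ρL/A = (2.80×10^-8)(1130)/(6.246e-04) = 0.05066 Ω
V = IR = 510 × 0.05066 = 25.8 V

25.8 V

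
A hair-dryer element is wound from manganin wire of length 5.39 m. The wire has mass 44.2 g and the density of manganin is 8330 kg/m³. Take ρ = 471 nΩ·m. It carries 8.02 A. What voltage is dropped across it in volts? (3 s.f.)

ρ = 471 nΩ·m = 4.71×10^-7 Ω·m
A = m/(density·L) = 0.0442/(8330×5.39) = 9.8444e-07 m²
R = ρL/A = (4.71×10^-7)(5.39)/(9.8444e-07) = 2.579 Ω
V = IR = 8.02 × 2.579 = 20.7 V

20.7 V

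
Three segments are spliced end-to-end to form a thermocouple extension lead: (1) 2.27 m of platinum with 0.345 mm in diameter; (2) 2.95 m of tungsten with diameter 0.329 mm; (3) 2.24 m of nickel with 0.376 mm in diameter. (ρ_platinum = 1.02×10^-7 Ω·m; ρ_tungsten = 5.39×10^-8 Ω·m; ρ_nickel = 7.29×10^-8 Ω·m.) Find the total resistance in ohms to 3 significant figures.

5.82 Ω

Seg 1: A = π(d/2)² = π(1.7250e-04 m)² = 9.348e-08 m²
R_1 = (1.02×10^-7)(2.27)/(9.348e-08) = 2.477 Ω
Seg 2: A = π(d/2)² = π(1.6450e-04 m)² = 8.501e-08 m²
R_2 = (5.39×10^-8)(2.95)/(8.501e-08) = 1.87 Ω
Seg 3: A = π(d/2)² = π(1.8800e-04 m)² = 1.110e-07 m²
R_3 = (7.29×10^-8)(2.24)/(1.110e-07) = 1.471 Ω
R_total = R_1 + R_2 + R_3 = 5.82 Ω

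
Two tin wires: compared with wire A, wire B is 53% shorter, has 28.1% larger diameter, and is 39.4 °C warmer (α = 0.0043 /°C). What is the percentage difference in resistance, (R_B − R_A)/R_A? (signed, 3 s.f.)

-66.5%

R ∝ ρL/d² with ρ ∝ (1+αΔT), so R_B/R_A = (1 − 53/100) × (1 + 28.1/100)⁻² × (1 + 0.0043×39.4)
= 0.47 × 0.6094 × 1.169 = 0.3349
(R_B − R_A)/R_A = 0.3349 − 1 = -66.5%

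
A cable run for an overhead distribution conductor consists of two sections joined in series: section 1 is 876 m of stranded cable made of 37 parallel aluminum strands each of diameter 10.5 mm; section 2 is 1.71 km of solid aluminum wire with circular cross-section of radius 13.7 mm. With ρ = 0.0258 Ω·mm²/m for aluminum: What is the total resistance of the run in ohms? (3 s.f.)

ρ = 0.0258 Ω·mm²/m = 2.58×10^-8 Ω·m
Section 1: A_strand = π(5.2500e-03)² = 8.659e-05 m²; R₁ = ρL/(N·A_s) = (2.58×10^-8)(876)/(37×8.659e-05) = 0.007054 Ω
Section 2: A = πr² = π(1.3700e-02 m)² = 5.896e-04 m²
R₂ = (2.58×10^-8)(1710)/(5.896e-04) = 0.07482 Ω
R = R₁ + R₂ = 0.0819 Ω

0.0819 Ω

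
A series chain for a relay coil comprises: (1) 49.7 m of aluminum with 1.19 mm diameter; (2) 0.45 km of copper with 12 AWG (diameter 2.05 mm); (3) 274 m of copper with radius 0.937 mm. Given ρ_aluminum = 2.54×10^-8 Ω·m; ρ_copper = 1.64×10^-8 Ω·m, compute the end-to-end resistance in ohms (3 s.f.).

Seg 1: A = π(d/2)² = π(5.9500e-04 m)² = 1.112e-06 m²
R_1 = (2.54×10^-8)(49.7)/(1.112e-06) = 1.135 Ω
Seg 2: A = π(2.05/2 mm)² = π(1.0250e-03 m)² = 3.301e-06 m²
R_2 = (1.64×10^-8)(450)/(3.301e-06) = 2.236 Ω
Seg 3: A = πr² = π(9.3700e-04 m)² = 2.758e-06 m²
R_3 = (1.64×10^-8)(274)/(2.758e-06) = 1.629 Ω
R_total = R_1 + R_2 + R_3 = 5.00 Ω

5.00 Ω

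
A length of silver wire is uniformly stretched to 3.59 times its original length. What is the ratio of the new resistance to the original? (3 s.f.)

12.9

Volume constant ⇒ A' = A/k with k = 3.59. R' = ρ(kL)/(A/k) = k²R.
Factor = 12.9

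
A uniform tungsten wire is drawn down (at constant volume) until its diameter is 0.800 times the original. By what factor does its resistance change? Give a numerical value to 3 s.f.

2.44

Volume constant ⇒ L' = L/r² with r = 0.8. R' = ρL'/A' = ρ(L/r²)/(πr²d₀²/4) = R/r⁴.
Factor = 2.44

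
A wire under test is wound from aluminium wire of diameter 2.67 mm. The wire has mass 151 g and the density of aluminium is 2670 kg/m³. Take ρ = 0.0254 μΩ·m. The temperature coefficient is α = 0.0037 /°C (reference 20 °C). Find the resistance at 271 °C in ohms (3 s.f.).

0.0884 Ω

ρ = 0.0254 μΩ·m = 2.54×10^-8 Ω·m
A = π(d/2)² = π(1.3350e-03 m)² = 5.5990e-06 m²
L = m/(density·A) = 0.151/(2670×5.5990e-06) = 10.1 m
R = ρL/A = (2.54×10^-8)(10.1)/(5.5990e-06) = 0.04582 Ω
R(271 °C) = 0.04582 × (1 + 0.0037×251) = 0.0884 Ω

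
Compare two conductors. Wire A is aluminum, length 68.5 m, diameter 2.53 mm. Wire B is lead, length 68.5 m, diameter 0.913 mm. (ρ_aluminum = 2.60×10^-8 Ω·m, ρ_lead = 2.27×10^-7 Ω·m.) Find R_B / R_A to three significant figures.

R ∝ ρL/d², so R_B/R_A = (ρ_B/ρ_A) × (d_A/d_B)²
= (2.27×10^-7/2.60×10^-8) × (2.53/0.913)² = 67.0

67.0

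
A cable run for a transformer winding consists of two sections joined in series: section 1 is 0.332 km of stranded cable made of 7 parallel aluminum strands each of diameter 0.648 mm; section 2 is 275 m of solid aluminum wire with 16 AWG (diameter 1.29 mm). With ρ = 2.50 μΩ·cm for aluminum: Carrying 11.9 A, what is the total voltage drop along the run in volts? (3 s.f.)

105 V

ρ = 2.50 μΩ·cm = 2.50×10^-8 Ω·m
Section 1: A_strand = π(3.2400e-04)² = 3.298e-07 m²; R₁ = ρL/(N·A_s) = (2.50×10^-8)(332)/(7×3.298e-07) = 3.595 Ω
Section 2: A = π(1.29/2 mm)² = π(6.4500e-04 m)² = 1.307e-06 m²
R₂ = (2.50×10^-8)(275)/(1.307e-06) = 5.26 Ω
R = R₁ + R₂ = 8.856 Ω
V = IR = 11.9 × 8.856 = 105 V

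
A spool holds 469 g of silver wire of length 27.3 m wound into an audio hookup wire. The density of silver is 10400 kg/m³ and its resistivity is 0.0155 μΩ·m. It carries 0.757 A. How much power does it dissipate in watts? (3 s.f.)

ρ = 0.0155 μΩ·m = 1.55×10^-8 Ω·m
A = m/(density·L) = 0.469/(10400×27.3) = 1.6519e-06 m²
R = ρL/A = (1.55×10^-8)(27.3)/(1.6519e-06) = 0.2562 Ω
P = I²R = (0.757)² × 0.2562 = 0.147 W

0.147 W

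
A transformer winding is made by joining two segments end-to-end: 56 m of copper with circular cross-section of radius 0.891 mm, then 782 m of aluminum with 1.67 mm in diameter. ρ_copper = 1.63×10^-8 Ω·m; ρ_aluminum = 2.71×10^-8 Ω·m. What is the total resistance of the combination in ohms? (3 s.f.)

10.0 Ω

Segment 1: A = πr² = π(8.9100e-04 m)² = 2.494e-06 m²
R₁ = ρL/A = (1.63×10^-8)(56)/(2.494e-06) = 0.366 Ω
Segment 2: A = π(d/2)² = π(8.3500e-04 m)² = 2.190e-06 m²
R₂ = (2.71×10^-8)(782)/(2.190e-06) = 9.675 Ω
R = R₁ + R₂ = 10.0 Ω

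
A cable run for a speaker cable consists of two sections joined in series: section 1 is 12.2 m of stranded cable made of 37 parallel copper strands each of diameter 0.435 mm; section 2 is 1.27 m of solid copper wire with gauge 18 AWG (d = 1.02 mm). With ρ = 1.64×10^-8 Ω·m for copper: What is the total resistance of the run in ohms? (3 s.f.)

Section 1: A_strand = π(2.1750e-04)² = 1.486e-07 m²; R₁ = ρL/(N·A_s) = (1.64×10^-8)(12.2)/(37×1.486e-07) = 0.03639 Ω
Section 2: A = π(1.02/2 mm)² = π(5.1000e-04 m)² = 8.171e-07 m²
R₂ = (1.64×10^-8)(1.27)/(8.171e-07) = 0.02549 Ω
R = R₁ + R₂ = 0.0619 Ω

0.0619 Ω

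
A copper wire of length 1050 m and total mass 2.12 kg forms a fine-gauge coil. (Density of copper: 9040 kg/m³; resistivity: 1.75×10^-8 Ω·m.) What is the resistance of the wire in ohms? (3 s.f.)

A = m/(density·L) = 2.12/(9040×1050) = 2.2335e-07 m²
R = ρL/A = (1.75×10^-8)(1050)/(2.2335e-07) = 82.3 Ω

82.3 Ω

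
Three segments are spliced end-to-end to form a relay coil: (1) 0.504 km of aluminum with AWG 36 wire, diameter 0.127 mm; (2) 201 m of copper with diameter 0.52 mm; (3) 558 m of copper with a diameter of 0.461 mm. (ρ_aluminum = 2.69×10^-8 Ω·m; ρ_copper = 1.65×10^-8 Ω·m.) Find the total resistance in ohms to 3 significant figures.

1140 Ω

Seg 1: A = π(0.127/2 mm)² = π(6.3500e-05 m)² = 1.267e-08 m²
R_1 = (2.69×10^-8)(504)/(1.267e-08) = 1070 Ω
Seg 2: A = π(d/2)² = π(2.6000e-04 m)² = 2.124e-07 m²
R_2 = (1.65×10^-8)(201)/(2.124e-07) = 15.62 Ω
Seg 3: A = π(d/2)² = π(2.3050e-04 m)² = 1.669e-07 m²
R_3 = (1.65×10^-8)(558)/(1.669e-07) = 55.16 Ω
R_total = R_1 + R_2 + R_3 = 1140 Ω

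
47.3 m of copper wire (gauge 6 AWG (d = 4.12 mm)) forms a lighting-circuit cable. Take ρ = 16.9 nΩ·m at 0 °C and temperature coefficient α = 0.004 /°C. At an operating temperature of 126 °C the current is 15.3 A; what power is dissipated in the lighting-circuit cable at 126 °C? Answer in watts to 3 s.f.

21.1 W

ρ = 16.9 nΩ·m = 1.69×10^-8 Ω·m
A = π(4.12/2 mm)² = π(2.0600e-03 m)² = 1.333e-05 m²
R₍0₎ = ρL/A = (1.69×10^-8)(47.3)/(1.333e-05) = 0.05996 Ω
R₍126₎ = R₍0₎(1 + αΔT) = 0.05996 × (1 + 0.004×126) = 0.09018 Ω
P = I²R = (15.3)² × 0.09018 = 21.1 W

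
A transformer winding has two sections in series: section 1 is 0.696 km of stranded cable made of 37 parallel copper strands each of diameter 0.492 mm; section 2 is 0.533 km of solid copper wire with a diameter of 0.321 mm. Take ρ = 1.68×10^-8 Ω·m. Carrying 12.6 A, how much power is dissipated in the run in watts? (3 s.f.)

17800 W

Section 1: A_strand = π(2.4600e-04)² = 1.901e-07 m²; R₁ = ρL/(N·A_s) = (1.68×10^-8)(696)/(37×1.901e-07) = 1.662 Ω
Section 2: A = π(d/2)² = π(1.6050e-04 m)² = 8.093e-08 m²
R₂ = (1.68×10^-8)(533)/(8.093e-08) = 110.6 Ω
R = R₁ + R₂ = 112.3 Ω
P = I²R = (12.6)² × 112.3 = 17800 W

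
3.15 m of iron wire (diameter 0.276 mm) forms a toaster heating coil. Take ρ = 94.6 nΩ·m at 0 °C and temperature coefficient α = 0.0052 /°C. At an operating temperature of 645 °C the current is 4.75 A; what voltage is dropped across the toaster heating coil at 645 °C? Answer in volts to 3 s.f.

103 V

ρ = 94.6 nΩ·m = 9.46×10^-8 Ω·m
A = π(d/2)² = π(1.3800e-04 m)² = 5.983e-08 m²
R₍0₎ = ρL/A = (9.46×10^-8)(3.15)/(5.983e-08) = 4.981 Ω
R₍645₎ = R₍0₎(1 + αΔT) = 4.981 × (1 + 0.0052×645) = 21.69 Ω
V = IR = 4.75 × 21.69 = 103 V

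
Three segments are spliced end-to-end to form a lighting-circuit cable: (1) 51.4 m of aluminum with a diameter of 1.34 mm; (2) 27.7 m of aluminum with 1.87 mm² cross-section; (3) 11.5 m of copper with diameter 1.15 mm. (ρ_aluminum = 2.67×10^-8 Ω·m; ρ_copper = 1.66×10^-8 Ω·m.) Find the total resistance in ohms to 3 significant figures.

1.55 Ω

Seg 1: A = π(d/2)² = π(6.7000e-04 m)² = 1.410e-06 m²
R_1 = (2.67×10^-8)(51.4)/(1.410e-06) = 0.9731 Ω
Seg 2: A = 1.87 mm² = 1.870e-06 m²
R_2 = (2.67×10^-8)(27.7)/(1.870e-06) = 0.3955 Ω
Seg 3: A = π(d/2)² = π(5.7500e-04 m)² = 1.039e-06 m²
R_3 = (1.66×10^-8)(11.5)/(1.039e-06) = 0.1838 Ω
R_total = R_1 + R_2 + R_3 = 1.55 Ω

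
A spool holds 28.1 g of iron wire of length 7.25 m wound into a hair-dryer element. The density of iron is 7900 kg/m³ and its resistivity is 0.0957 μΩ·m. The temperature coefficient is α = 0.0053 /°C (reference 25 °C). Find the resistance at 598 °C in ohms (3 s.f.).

5.71 Ω

ρ = 0.0957 μΩ·m = 9.57×10^-8 Ω·m
A = m/(density·L) = 0.0281/(7900×7.25) = 4.9062e-07 m²
R = ρL/A = (9.57×10^-8)(7.25)/(4.9062e-07) = 1.414 Ω
R(598 °C) = 1.414 × (1 + 0.0053×573) = 5.71 Ω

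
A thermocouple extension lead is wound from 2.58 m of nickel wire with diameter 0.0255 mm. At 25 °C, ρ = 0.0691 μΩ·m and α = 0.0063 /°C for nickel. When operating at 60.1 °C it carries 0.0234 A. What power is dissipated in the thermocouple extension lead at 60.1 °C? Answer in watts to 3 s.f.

0.233 W

ρ = 0.0691 μΩ·m = 6.91×10^-8 Ω·m
A = π(d/2)² = π(1.2750e-05 m)² = 5.107e-10 m²
R₍25₎ = ρL/A = (6.91×10^-8)(2.58)/(5.107e-10) = 349.1 Ω
R₍60.1₎ = R₍25₎(1 + αΔT) = 349.1 × (1 + 0.0063×35.1) = 426.3 Ω
P = I²R = (0.0234)² × 426.3 = 0.233 W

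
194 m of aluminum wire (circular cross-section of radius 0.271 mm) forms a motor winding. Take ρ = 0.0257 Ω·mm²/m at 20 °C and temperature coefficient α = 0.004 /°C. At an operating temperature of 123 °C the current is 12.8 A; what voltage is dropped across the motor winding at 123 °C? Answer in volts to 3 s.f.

391 V

ρ = 0.0257 Ω·mm²/m = 2.57×10^-8 Ω·m
A = πr² = π(2.7100e-04 m)² = 2.307e-07 m²
R₍20₎ = ρL/A = (2.57×10^-8)(194)/(2.307e-07) = 21.61 Ω
R₍123₎ = R₍20₎(1 + αΔT) = 21.61 × (1 + 0.004×103) = 30.51 Ω
V = IR = 12.8 × 30.51 = 391 V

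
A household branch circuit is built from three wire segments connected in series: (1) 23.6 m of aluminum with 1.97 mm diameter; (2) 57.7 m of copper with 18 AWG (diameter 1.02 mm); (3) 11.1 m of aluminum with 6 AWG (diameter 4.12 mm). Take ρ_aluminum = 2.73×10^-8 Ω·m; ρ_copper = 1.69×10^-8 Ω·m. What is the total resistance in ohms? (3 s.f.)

Seg 1: A = π(d/2)² = π(9.8500e-04 m)² = 3.048e-06 m²
R_1 = (2.73×10^-8)(23.6)/(3.048e-06) = 0.2114 Ω
Seg 2: A = π(1.02/2 mm)² = π(5.1000e-04 m)² = 8.171e-07 m²
R_2 = (1.69×10^-8)(57.7)/(8.171e-07) = 1.193 Ω
Seg 3: A = π(4.12/2 mm)² = π(2.0600e-03 m)² = 1.333e-05 m²
R_3 = (2.73×10^-8)(11.1)/(1.333e-05) = 0.02273 Ω
R_total = R_1 + R_2 + R_3 = 1.43 Ω

1.43 Ω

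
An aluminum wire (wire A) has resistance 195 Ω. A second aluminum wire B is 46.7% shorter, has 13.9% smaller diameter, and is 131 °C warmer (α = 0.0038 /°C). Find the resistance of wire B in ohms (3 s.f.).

210 Ω

R ∝ ρL/d² with ρ ∝ (1+αΔT), so R_B/R_A = (1 − 46.7/100) × (1 − 13.9/100)⁻² × (1 + 0.0038×131)
= 0.533 × 1.349 × 1.498 = 1.077
R_B = 1.077 × 195 = 210 Ω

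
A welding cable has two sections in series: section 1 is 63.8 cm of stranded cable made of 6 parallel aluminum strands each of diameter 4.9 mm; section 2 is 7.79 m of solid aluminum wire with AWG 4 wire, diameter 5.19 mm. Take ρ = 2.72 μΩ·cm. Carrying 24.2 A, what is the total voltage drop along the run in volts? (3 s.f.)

0.246 V

ρ = 2.72 μΩ·cm = 2.72×10^-8 Ω·m
Section 1: A_strand = π(2.4500e-03)² = 1.886e-05 m²; R₁ = ρL/(N·A_s) = (2.72×10^-8)(0.638)/(6×1.886e-05) = 1.534×10^-4 Ω
Section 2: A = π(5.19/2 mm)² = π(2.5950e-03 m)² = 2.116e-05 m²
R₂ = (2.72×10^-8)(7.79)/(2.116e-05) = 0.01002 Ω
R = R₁ + R₂ = 0.01017 Ω
V = IR = 24.2 × 0.01017 = 0.246 V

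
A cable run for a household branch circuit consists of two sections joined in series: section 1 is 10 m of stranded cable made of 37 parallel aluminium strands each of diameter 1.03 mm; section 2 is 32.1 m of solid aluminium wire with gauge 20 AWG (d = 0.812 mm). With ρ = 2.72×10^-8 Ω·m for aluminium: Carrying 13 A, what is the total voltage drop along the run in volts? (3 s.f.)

Section 1: A_strand = π(5.1500e-04)² = 8.332e-07 m²; R₁ = ρL/(N·A_s) = (2.72×10^-8)(10)/(37×8.332e-07) = 0.008823 Ω
Section 2: A = π(0.812/2 mm)² = π(4.0600e-04 m)² = 5.178e-07 m²
R₂ = (2.72×10^-8)(32.1)/(5.178e-07) = 1.686 Ω
R = R₁ + R₂ = 1.695 Ω
V = IR = 13 × 1.695 = 22.0 V

22.0 V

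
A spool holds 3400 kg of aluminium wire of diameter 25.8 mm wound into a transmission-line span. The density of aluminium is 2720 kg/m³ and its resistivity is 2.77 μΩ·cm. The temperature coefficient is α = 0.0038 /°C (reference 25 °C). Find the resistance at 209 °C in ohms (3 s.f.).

0.215 Ω

ρ = 2.77 μΩ·cm = 2.77×10^-8 Ω·m
A = π(d/2)² = π(1.2900e-02 m)² = 5.2279e-04 m²
L = m/(density·A) = 3400/(2720×5.2279e-04) = 2391 m
R = ρL/A = (2.77×10^-8)(2391)/(5.2279e-04) = 0.1267 Ω
R(209 °C) = 0.1267 × (1 + 0.0038×184) = 0.215 Ω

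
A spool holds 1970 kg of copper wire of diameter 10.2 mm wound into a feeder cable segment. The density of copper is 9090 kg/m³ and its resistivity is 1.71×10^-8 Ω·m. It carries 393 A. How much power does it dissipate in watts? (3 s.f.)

85700 W

A = π(d/2)² = π(5.1000e-03 m)² = 8.1713e-05 m²
L = m/(density·A) = 1970/(9090×8.1713e-05) = 2652 m
R = ρL/A = (1.71×10^-8)(2652)/(8.1713e-05) = 0.555 Ω
P = I²R = (393)² × 0.555 = 85700 W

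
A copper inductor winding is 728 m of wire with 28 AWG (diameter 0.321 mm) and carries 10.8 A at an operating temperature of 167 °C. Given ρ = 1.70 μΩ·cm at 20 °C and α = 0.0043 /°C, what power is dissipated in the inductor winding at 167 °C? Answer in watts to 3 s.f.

29100 W

ρ = 1.70 μΩ·cm = 1.70×10^-8 Ω·m
A = π(0.321/2 mm)² = π(1.6050e-04 m)² = 8.093e-08 m²
R₍20₎ = ρL/A = (1.70×10^-8)(728)/(8.093e-08) = 152.9 Ω
R₍167₎ = R₍20₎(1 + αΔT) = 152.9 × (1 + 0.0043×147) = 249.6 Ω
P = I²R = (10.8)² × 249.6 = 29100 W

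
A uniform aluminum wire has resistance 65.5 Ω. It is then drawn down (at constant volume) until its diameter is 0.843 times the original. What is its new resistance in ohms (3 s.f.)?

Volume constant ⇒ L' = L/r² with r = 0.843. R' = ρL'/A' = ρ(L/r²)/(πr²d₀²/4) = R/r⁴.
R' = 1.98 × 65.5 = 130 Ω

130 Ω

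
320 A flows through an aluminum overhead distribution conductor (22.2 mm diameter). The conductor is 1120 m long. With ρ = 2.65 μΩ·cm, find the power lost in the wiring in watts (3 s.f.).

7850 W

ρ = 2.65 μΩ·cm = 2.65×10^-8 Ω·m
A = π(d/2)² = π(1.1100e-02 m)² = 3.871e-04 m²
R = ρL/A = (2.65×10^-8)(1120)/(3.871e-04) = 0.07668 Ω
P = I²R = (320)² × 0.07668 = 7850 W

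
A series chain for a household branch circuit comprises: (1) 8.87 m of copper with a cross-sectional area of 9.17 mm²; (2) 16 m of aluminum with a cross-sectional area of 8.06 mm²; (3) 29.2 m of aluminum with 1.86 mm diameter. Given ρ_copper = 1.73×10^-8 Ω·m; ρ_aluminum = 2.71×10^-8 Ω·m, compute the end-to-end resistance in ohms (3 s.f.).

0.362 Ω

Seg 1: A = 9.17 mm² = 9.170e-06 m²
R_1 = (1.73×10^-8)(8.87)/(9.170e-06) = 0.01673 Ω
Seg 2: A = 8.06 mm² = 8.060e-06 m²
R_2 = (2.71×10^-8)(16)/(8.060e-06) = 0.0538 Ω
Seg 3: A = π(d/2)² = π(9.3000e-04 m)² = 2.717e-06 m²
R_3 = (2.71×10^-8)(29.2)/(2.717e-06) = 0.2912 Ω
R_total = R_1 + R_2 + R_3 = 0.362 Ω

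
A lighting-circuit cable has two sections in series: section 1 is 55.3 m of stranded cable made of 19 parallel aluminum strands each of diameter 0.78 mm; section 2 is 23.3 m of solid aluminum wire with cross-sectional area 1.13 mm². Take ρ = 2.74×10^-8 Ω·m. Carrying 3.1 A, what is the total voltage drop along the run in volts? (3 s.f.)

Section 1: A_strand = π(3.9000e-04)² = 4.778e-07 m²; R₁ = ρL/(N·A_s) = (2.74×10^-8)(55.3)/(19×4.778e-07) = 0.1669 Ω
Section 2: A = 1.13 mm² = 1.130e-06 m²
R₂ = (2.74×10^-8)(23.3)/(1.130e-06) = 0.565 Ω
R = R₁ + R₂ = 0.7319 Ω
V = IR = 3.1 × 0.7319 = 2.27 V

2.27 V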